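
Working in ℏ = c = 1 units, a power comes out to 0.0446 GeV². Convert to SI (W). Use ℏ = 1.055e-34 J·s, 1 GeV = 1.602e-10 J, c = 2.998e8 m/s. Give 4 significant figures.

1.085e13 W

Power is [E]/[T] = [E]²/ℏ.
1 GeV² → 1/ℏ × (1 GeV in J)² = 2.433e14 W.
Result: 0.0446 × 2.433e14 = 1.085e13 W.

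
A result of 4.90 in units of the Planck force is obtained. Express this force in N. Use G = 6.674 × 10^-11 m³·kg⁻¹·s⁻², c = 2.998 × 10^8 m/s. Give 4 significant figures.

5.931 × 10^44 N

One Planck force: F_P = c⁴/G = 1.210 × 10^44 N.
4.90 × 1.210 × 10^44 N = 5.931 × 10^44 N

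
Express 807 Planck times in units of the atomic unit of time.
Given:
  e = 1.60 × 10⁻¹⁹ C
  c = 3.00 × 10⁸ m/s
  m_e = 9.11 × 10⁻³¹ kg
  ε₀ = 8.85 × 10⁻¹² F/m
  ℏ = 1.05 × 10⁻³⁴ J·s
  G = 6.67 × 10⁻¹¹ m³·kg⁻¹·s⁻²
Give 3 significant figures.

Planck time: t_P = √(ℏG/c⁵) = 5.37 × 10⁻⁴⁴ s
atomic unit of time: τ_au = (4πε₀)²ℏ³/(m_e e⁴) = 2.40 × 10⁻¹⁷ s
807 × 5.37 × 10⁻⁴⁴ / 2.40 × 10⁻¹⁷ = 1.81 × 10⁻²⁴

1.81 × 10⁻²⁴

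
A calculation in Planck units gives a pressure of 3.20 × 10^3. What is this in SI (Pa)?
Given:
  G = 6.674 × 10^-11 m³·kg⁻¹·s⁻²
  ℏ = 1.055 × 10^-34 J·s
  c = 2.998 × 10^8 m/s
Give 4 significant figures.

1.482 × 10^117 Pa

One Planck pressure: p_P = c⁷/(ℏG²) = 4.632 × 10^113 Pa.
3.20 × 10^3 × 4.632 × 10^113 Pa = 1.482 × 10^117 Pa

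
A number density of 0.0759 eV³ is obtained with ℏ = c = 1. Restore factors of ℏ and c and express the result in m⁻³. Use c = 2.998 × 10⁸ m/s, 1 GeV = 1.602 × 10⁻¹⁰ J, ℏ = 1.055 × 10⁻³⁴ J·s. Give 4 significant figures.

Number density is [L]⁻³ = [E]³/(ℏc)³.
1 GeV³ → 1/(ℏc)³ × (1 GeV in J)³ = 1.299 × 10⁴⁷ m⁻³.
Convert the energy scale: 0.0759 eV³ = 7.59 × 10⁻²⁹ GeV³.
Result: 7.59 × 10⁻²⁹ × 1.299 × 10⁴⁷ = 9.862 × 10¹⁸ m⁻³.

9.862 × 10¹⁸ m⁻³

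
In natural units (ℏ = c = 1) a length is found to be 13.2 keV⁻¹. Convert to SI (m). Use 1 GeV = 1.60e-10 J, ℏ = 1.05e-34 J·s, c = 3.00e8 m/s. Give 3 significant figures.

2.60e-9 m

A length is [E]⁻¹ in ℏ=c=1; restore one factor of ℏc.
1 GeV⁻¹ → ℏc × (1 GeV in J)⁻¹ = 1.97e-16 m.
Convert the energy scale: 13.2 keV⁻¹ = 1.32e7 GeV⁻¹.
Result: 1.32e7 × 1.97e-16 = 2.60e-9 m.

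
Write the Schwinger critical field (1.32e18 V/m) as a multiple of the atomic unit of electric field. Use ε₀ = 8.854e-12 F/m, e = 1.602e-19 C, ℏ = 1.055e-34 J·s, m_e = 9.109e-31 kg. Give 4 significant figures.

atomic unit of electric field: E_au = E_h/(e a₀) = m_e²e⁵/((4πε₀)³ℏ⁴) = 5.131e11 V/m.
1.32e18 / 5.131e11 = 2.573e6

2.573e6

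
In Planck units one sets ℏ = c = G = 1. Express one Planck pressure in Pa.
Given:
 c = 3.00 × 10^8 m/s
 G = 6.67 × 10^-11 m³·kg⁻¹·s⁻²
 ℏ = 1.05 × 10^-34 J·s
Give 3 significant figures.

4.68 × 10^113 Pa

p_P = c⁷/(ℏG²)
  = 2.19 × 10^59 / 4.67 × 10^-55
  = 4.68 × 10^113 Pa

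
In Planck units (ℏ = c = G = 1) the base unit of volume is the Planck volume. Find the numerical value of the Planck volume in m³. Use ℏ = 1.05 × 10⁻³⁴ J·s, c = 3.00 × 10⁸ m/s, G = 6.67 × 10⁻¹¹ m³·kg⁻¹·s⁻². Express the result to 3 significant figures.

4.18 × 10⁻¹⁰⁵ m³

V_P = (ℏG/c³)^(3/2)
  = √(1.75 × 10⁻²⁰⁹)
  = 4.18 × 10⁻¹⁰⁵ m³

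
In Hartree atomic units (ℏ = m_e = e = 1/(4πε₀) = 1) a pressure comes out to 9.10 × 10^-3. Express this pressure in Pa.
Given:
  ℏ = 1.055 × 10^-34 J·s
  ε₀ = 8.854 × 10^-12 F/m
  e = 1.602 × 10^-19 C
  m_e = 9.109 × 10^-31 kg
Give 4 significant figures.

One atomic unit of pressure: P_au = E_h/a₀³ = m_e⁴e¹⁰/((4πε₀)⁵ℏ⁸) = 2.929 × 10^13 Pa.
9.10 × 10^-3 × 2.929 × 10^13 Pa = 2.666 × 10^11 Pa

2.666 × 10^11 Pa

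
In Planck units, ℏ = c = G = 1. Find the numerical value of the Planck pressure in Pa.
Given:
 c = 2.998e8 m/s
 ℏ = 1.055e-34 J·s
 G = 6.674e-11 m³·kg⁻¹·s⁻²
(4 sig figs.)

4.632e113 Pa

From ℏ = c = G = 1 the pressure scale is p_P = c⁷/(ℏG²).
  = 2.177e59 / 4.699e-55
  = 4.632e113 Pa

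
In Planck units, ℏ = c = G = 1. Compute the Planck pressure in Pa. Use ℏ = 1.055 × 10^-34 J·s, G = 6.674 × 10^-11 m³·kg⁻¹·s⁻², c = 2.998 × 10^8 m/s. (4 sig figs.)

The unique combination of the constants set to 1 with dimensions of pressure is p_P = c⁷/(ℏG²).
  = 2.177 × 10^59 / 4.699 × 10^-55
  = 4.632 × 10^113 Pa

4.632 × 10^113 Pa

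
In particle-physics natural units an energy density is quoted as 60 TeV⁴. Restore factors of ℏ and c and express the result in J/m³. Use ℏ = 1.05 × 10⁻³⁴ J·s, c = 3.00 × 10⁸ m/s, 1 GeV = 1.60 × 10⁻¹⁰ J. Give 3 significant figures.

1.26 × 10⁵¹ J/m³

[E]/[L]³ = [E]⁴/(ℏc)³; restore (ℏc)⁻³.
1 GeV⁴ → 1/(ℏc)³ × (1 GeV in J)⁴ = 2.10 × 10³⁷ J/m³.
Convert the energy scale: 60 TeV⁴ = 6.00 × 10¹³ GeV⁴.
Result: 6.00 × 10¹³ × 2.10 × 10³⁷ = 1.26 × 10⁵¹ J/m³.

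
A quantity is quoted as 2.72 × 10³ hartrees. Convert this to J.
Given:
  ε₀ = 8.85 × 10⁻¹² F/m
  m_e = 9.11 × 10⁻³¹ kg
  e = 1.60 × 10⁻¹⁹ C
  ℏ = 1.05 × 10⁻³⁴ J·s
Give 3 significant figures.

1.19 × 10⁻¹⁴ J

One hartree: E_h = m_e e⁴/(4πε₀ℏ)² = 4.38 × 10⁻¹⁸ J.
2.72 × 10³ × 4.38 × 10⁻¹⁸ J = 1.19 × 10⁻¹⁴ J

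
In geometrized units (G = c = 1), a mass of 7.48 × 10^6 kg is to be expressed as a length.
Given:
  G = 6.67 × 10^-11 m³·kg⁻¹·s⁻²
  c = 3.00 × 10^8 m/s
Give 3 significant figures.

In G = c = 1 units mass has dimensions of length; the conversion factor is G/c².
7.48 × 10^6 kg × (G/c²) = 5.54 × 10^-21 m

5.54 × 10^-21 m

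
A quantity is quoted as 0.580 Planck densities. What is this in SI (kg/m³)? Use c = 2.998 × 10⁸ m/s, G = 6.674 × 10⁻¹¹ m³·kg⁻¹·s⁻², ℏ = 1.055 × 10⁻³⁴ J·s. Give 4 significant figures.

2.989 × 10⁹⁶ kg/m³

One Planck density: ρ_P = c⁵/(ℏG²) = 5.154 × 10⁹⁶ kg/m³.
0.580 × 5.154 × 10⁹⁶ kg/m³ = 2.989 × 10⁹⁶ kg/m³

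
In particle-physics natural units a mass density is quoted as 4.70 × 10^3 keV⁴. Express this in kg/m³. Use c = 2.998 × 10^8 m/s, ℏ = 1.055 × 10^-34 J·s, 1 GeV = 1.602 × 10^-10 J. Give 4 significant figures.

1.089 kg/m³

Mass density is [E]/(c²[L]³) = [E]⁴/(ℏ³c⁵).
1 GeV⁴ → 1/(ℏ³c⁵) × (1 GeV in J)⁴ = 2.316 × 10^20 kg/m³.
Convert the energy scale: 4.70 × 10^3 keV⁴ = 4.70 × 10^-21 GeV⁴.
Result: 4.70 × 10^-21 × 2.316 × 10^20 = 1.089 kg/m³.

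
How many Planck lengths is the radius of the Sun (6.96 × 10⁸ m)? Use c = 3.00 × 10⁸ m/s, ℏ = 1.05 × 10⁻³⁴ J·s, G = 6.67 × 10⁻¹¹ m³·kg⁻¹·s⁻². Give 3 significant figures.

Planck length: ℓ_P = √(ℏG/c³) = 1.61 × 10⁻³⁵ m.
6.96 × 10⁸ / 1.61 × 10⁻³⁵ = 4.32 × 10⁴³

4.32 × 10⁴³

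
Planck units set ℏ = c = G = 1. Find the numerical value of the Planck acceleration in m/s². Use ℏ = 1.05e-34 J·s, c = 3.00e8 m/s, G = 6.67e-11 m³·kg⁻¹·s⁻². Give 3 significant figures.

5.59e51 m/s²

From ℏ = c = G = 1 the acceleration scale is a_P = √(c⁷/(ℏG)).
  = √(3.12e103)
  = 5.59e51 m/s²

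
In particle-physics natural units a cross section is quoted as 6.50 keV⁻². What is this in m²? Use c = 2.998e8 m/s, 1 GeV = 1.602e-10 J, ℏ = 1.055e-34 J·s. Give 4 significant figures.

2.534e-19 m²

Area is [L]² = [E]⁻²·(ℏc)²; restore (ℏc)².
1 GeV⁻² → (ℏc)² × (1 GeV in J)⁻² = 3.898e-32 m².
Convert the energy scale: 6.50 keV⁻² = 6.50e12 GeV⁻².
Result: 6.50e12 × 3.898e-32 = 2.534e-19 m².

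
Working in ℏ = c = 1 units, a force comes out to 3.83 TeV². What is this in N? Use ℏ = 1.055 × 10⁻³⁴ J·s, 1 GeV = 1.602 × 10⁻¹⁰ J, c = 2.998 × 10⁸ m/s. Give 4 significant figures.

3.108 × 10¹² N

Force is [E]/[L] = [E]²/(ℏc); restore (ℏc)⁻¹.
1 GeV² → 1/(ℏc) × (1 GeV in J)² = 8.114 × 10⁵ N.
Convert the energy scale: 3.83 TeV² = 3.83 × 10⁶ GeV².
Result: 3.83 × 10⁶ × 8.114 × 10⁵ = 3.108 × 10¹² N.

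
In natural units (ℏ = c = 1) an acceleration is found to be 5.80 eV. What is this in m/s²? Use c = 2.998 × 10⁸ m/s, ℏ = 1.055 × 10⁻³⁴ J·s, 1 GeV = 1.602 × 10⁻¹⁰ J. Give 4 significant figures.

2.640 × 10²⁴ m/s²

Acceleration is [L]/[T]² = c·[E]/ℏ.
1 GeV → c/ℏ × (1 GeV in J) = 4.552 × 10³² m/s².
Convert the energy scale: 5.80 eV = 5.80 × 10⁻⁹ GeV.
Result: 5.80 × 10⁻⁹ × 4.552 × 10³² = 2.640 × 10²⁴ m/s².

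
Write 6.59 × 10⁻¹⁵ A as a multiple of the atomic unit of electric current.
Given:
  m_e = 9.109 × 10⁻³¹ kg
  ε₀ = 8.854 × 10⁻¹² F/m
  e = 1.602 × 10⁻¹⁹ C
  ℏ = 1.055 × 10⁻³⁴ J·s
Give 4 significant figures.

atomic unit of electric current: I_au = e E_h/ℏ = m_e e⁵/((4πε₀)²ℏ³) = 6.612 × 10⁻³ A.
6.59 × 10⁻¹⁵ / 6.612 × 10⁻³ = 9.967 × 10⁻¹³

9.967 × 10⁻¹³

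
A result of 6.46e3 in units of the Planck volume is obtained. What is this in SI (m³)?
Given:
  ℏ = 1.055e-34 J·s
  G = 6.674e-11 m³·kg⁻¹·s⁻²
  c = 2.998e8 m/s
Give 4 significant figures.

2.729e-101 m³

One Planck volume: V_P = (ℏG/c³)^(3/2) = 4.224e-105 m³.
6.46e3 × 4.224e-105 m³ = 2.729e-101 m³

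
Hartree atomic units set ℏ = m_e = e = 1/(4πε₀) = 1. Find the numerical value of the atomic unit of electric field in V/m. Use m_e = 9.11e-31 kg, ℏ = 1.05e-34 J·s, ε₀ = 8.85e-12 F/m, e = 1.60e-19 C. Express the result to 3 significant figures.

5.20e11 V/m

From ℏ = m_e = e = 1/(4πε₀) = 1 the electric field scale is E_au = E_h/(e a₀) = m_e²e⁵/((4πε₀)³ℏ⁴).
E_h = 4.38e-18 J
a₀ = 5.26e-11 m
E_h/(e·a₀) = 5.20e11 V/m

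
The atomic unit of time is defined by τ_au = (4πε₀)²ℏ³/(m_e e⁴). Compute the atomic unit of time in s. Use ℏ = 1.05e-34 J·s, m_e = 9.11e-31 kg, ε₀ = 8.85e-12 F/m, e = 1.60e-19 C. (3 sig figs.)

τ_au = (4πε₀)²ℏ³/(m_e e⁴)
E_h = 4.38e-18 J
ℏ/E_h = 2.40e-17 s

2.40e-17 s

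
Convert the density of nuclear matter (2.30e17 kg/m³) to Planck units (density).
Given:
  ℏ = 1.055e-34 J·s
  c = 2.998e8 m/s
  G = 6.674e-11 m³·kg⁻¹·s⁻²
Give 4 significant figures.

Planck density: ρ_P = c⁵/(ℏG²) = 5.154e96 kg/m³.
2.30e17 / 5.154e96 = 4.463e-80

4.463e-80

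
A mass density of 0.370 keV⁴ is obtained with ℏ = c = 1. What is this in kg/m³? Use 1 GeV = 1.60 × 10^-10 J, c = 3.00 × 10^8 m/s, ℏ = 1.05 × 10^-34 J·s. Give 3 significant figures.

8.62 × 10^-5 kg/m³

Mass density is [E]/(c²[L]³) = [E]⁴/(ℏ³c⁵).
1 GeV⁴ → 1/(ℏ³c⁵) × (1 GeV in J)⁴ = 2.33 × 10^20 kg/m³.
Convert the energy scale: 0.370 keV⁴ = 3.70 × 10^-25 GeV⁴.
Result: 3.70 × 10^-25 × 2.33 × 10^20 = 8.62 × 10^-5 kg/m³.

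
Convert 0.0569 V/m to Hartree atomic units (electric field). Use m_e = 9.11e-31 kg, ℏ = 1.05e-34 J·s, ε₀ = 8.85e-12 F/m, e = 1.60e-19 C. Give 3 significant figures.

atomic unit of electric field: E_au = E_h/(e a₀) = m_e²e⁵/((4πε₀)³ℏ⁴) = 5.20e11 V/m.
0.0569 / 5.20e11 = 1.09e-13

1.09e-13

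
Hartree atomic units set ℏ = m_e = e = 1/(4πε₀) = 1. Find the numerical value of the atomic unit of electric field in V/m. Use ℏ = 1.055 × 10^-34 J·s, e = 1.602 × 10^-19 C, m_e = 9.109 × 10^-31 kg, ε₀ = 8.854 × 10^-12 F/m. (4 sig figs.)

5.131 × 10^11 V/m

The unique combination of the constants set to 1 with dimensions of electric field is E_au = E_h/(e a₀) = m_e²e⁵/((4πε₀)³ℏ⁴).
E_h = 4.354 × 10^-18 J
a₀ = 5.297 × 10^-11 m
E_h/(e·a₀) = 5.131 × 10^11 V/m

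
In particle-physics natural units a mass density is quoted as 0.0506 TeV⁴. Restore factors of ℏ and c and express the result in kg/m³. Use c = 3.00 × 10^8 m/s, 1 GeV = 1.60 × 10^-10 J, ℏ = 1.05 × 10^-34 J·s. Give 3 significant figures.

Mass density is [E]/(c²[L]³) = [E]⁴/(ℏ³c⁵).
1 GeV⁴ → 1/(ℏ³c⁵) × (1 GeV in J)⁴ = 2.33 × 10^20 kg/m³.
Convert the energy scale: 0.0506 TeV⁴ = 5.06 × 10^10 GeV⁴.
Result: 5.06 × 10^10 × 2.33 × 10^20 = 1.18 × 10^31 kg/m³.

1.18 × 10^31 kg/m³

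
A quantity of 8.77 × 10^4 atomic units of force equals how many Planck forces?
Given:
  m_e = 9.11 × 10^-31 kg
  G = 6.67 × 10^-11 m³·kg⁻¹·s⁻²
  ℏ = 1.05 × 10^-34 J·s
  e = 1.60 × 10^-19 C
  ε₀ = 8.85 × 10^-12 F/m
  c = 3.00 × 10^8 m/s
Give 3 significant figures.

6.01 × 10^-47

atomic unit of force: F_au = E_h/a₀ = m_e²e⁶/((4πε₀)³ℏ⁴) = 8.33 × 10^-8 N
Planck force: F_P = c⁴/G = 1.21 × 10^44 N
8.77 × 10^4 × 8.33 × 10^-8 / 1.21 × 10^44 = 6.01 × 10^-47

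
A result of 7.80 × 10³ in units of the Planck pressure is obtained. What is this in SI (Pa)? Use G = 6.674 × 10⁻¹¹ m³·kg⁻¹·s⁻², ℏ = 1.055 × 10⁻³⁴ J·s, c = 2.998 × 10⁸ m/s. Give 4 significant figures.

3.613 × 10¹¹⁷ Pa

One Planck pressure: p_P = c⁷/(ℏG²) = 4.632 × 10¹¹³ Pa.
7.80 × 10³ × 4.632 × 10¹¹³ Pa = 3.613 × 10¹¹⁷ Pa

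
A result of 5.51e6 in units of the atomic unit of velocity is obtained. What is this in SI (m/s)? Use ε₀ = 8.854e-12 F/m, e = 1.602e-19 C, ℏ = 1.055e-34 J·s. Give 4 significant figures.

1.205e13 m/s

One atomic unit of velocity: v_au = e²/(4πε₀ℏ) = 2.186e6 m/s.
5.51e6 × 2.186e6 m/s = 1.205e13 m/s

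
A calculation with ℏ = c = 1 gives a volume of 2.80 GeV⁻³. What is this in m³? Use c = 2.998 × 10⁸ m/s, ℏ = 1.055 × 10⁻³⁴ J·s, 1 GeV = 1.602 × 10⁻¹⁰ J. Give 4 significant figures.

Volume is [L]³ = [E]⁻³·(ℏc)³.
1 GeV⁻³ → (ℏc)³ × (1 GeV in J)⁻³ = 7.696 × 10⁻⁴⁸ m³.
Result: 2.80 × 7.696 × 10⁻⁴⁸ = 2.155 × 10⁻⁴⁷ m³.

2.155 × 10⁻⁴⁷ m³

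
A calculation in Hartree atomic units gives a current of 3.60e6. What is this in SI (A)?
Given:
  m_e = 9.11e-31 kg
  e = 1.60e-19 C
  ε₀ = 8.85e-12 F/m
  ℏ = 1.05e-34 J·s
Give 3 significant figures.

2.40e4 A

One atomic unit of electric current: I_au = e E_h/ℏ = m_e e⁵/((4πε₀)²ℏ³) = 6.67e-3 A.
3.60e6 × 6.67e-3 A = 2.40e4 A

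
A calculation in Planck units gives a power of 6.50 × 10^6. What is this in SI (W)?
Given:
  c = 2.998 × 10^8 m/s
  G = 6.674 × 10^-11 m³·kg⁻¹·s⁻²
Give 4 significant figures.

2.359 × 10^59 W

One Planck power: P_P = c⁵/G = 3.629 × 10^52 W.
6.50 × 10^6 × 3.629 × 10^52 W = 2.359 × 10^59 W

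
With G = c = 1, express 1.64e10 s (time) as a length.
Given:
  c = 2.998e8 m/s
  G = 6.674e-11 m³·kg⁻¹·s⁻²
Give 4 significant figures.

4.917e18 m

Time → length via c.
1.64e10 s × (c) = 4.917e18 m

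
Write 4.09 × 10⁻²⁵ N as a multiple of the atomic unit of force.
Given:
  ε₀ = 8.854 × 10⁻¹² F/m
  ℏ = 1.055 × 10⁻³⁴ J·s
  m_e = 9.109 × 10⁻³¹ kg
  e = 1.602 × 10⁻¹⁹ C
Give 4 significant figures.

atomic unit of force: F_au = E_h/a₀ = m_e²e⁶/((4πε₀)³ℏ⁴) = 8.220 × 10⁻⁸ N.
4.09 × 10⁻²⁵ / 8.220 × 10⁻⁸ = 4.976 × 10⁻¹⁸

4.976 × 10⁻¹⁸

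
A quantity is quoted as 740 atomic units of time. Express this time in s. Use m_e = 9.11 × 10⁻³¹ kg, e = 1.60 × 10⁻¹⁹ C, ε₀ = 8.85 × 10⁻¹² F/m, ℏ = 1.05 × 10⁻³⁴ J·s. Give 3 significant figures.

1.77 × 10⁻¹⁴ s

One atomic unit of time: τ_au = (4πε₀)²ℏ³/(m_e e⁴) = 2.40 × 10⁻¹⁷ s.
740 × 2.40 × 10⁻¹⁷ s = 1.77 × 10⁻¹⁴ s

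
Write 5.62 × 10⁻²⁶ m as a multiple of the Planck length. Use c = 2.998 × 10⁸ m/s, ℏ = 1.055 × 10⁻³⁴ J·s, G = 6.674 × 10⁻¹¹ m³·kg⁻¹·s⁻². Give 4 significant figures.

Planck length: ℓ_P = √(ℏG/c³) = 1.616 × 10⁻³⁵ m.
5.62 × 10⁻²⁶ / 1.616 × 10⁻³⁵ = 3.477 × 10⁹

3.477 × 10⁹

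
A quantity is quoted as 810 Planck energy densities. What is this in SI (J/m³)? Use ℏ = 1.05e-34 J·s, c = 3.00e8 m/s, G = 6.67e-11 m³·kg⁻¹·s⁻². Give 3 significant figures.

3.79e116 J/m³

One Planck energy density: u_P = c⁷/(ℏG²) = 4.68e113 J/m³.
810 × 4.68e113 J/m³ = 3.79e116 J/m³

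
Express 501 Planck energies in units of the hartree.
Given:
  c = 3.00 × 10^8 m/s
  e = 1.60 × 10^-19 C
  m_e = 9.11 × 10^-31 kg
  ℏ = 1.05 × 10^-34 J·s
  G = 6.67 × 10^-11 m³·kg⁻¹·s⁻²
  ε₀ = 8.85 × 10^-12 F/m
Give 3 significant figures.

2.24 × 10^29

Planck energy: E_P = √(ℏc⁵/G) = 1.96 × 10^9 J
hartree: E_h = m_e e⁴/(4πε₀ℏ)² = 4.38 × 10^-18 J
501 × 1.96 × 10^9 / 4.38 × 10^-18 = 2.24 × 10^29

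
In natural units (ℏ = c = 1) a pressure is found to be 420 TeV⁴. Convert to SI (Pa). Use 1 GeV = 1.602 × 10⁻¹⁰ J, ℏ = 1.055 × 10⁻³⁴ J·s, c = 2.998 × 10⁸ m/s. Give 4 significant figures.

Pressure is [E]/[L]³ = [E]⁴/(ℏc)³.
1 GeV⁴ → 1/(ℏc)³ × (1 GeV in J)⁴ = 2.082 × 10³⁷ Pa.
Convert the energy scale: 420 TeV⁴ = 4.20 × 10¹⁴ GeV⁴.
Result: 4.20 × 10¹⁴ × 2.082 × 10³⁷ = 8.743 × 10⁵¹ Pa.

8.743 × 10⁵¹ Pa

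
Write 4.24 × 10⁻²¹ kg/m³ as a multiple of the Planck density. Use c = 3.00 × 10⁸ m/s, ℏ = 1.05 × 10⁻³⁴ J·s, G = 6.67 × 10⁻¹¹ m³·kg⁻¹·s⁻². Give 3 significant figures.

Planck density: ρ_P = c⁵/(ℏG²) = 5.20 × 10⁹⁶ kg/m³.
4.24 × 10⁻²¹ / 5.20 × 10⁹⁶ = 8.15 × 10⁻¹¹⁸

8.15 × 10⁻¹¹⁸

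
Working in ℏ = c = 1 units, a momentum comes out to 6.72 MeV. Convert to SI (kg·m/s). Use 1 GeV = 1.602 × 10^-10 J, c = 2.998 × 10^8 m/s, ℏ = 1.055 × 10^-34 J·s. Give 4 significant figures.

Momentum is [E]/c; divide by c.
1 GeV → 1/c × (1 GeV in J) = 5.344 × 10^-19 kg·m/s.
Convert the energy scale: 6.72 MeV = 6.72 × 10^-3 GeV.
Result: 6.72 × 10^-3 × 5.344 × 10^-19 = 3.591 × 10^-21 kg·m/s.

3.591 × 10^-21 kg·m/s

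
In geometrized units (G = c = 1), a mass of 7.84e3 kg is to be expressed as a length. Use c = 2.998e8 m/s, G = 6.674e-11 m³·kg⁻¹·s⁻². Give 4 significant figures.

5.822e-24 m

In G = c = 1 units mass has dimensions of length; the conversion factor is G/c².
7.84e3 kg × (G/c²) = 5.822e-24 m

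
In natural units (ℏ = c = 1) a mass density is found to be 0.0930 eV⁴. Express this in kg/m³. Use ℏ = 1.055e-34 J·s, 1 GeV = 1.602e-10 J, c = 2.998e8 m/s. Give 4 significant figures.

Mass density is [E]/(c²[L]³) = [E]⁴/(ℏ³c⁵).
1 GeV⁴ → 1/(ℏ³c⁵) × (1 GeV in J)⁴ = 2.316e20 kg/m³.
Convert the energy scale: 0.0930 eV⁴ = 9.30e-38 GeV⁴.
Result: 9.30e-38 × 2.316e20 = 2.154e-17 kg/m³.

2.154e-17 kg/m³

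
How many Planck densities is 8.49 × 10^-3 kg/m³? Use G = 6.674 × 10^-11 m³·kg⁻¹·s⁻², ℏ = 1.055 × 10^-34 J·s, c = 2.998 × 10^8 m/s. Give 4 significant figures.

Planck density: ρ_P = c⁵/(ℏG²) = 5.154 × 10^96 kg/m³.
8.49 × 10^-3 / 5.154 × 10^96 = 1.647 × 10^-99

1.647 × 10^-99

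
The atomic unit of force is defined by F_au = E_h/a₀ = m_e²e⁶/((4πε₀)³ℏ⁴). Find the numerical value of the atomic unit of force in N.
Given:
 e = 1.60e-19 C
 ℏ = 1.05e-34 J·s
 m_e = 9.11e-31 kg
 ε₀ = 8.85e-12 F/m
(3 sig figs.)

8.33e-8 N

F_au = E_h/a₀ = m_e²e⁶/((4πε₀)³ℏ⁴)
E_h = 4.38e-18 J
a₀ = 5.26e-11 m
E_h/a₀ = 8.33e-8 N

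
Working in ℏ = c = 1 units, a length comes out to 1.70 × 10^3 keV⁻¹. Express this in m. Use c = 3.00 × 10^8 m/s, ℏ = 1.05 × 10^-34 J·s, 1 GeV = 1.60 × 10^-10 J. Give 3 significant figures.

3.35 × 10^-7 m

A length is [E]⁻¹ in ℏ=c=1; restore one factor of ℏc.
1 GeV⁻¹ → ℏc × (1 GeV in J)⁻¹ = 1.97 × 10^-16 m.
Convert the energy scale: 1.70 × 10^3 keV⁻¹ = 1.70 × 10^9 GeV⁻¹.
Result: 1.70 × 10^9 × 1.97 × 10^-16 = 3.35 × 10^-7 m.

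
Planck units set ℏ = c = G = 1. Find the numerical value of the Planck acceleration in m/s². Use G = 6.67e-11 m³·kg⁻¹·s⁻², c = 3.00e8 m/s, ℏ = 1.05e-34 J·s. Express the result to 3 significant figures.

5.59e51 m/s²

Dimensional analysis gives a_P = √(c⁷/(ℏG)).
  = √(3.12e103)
  = 5.59e51 m/s²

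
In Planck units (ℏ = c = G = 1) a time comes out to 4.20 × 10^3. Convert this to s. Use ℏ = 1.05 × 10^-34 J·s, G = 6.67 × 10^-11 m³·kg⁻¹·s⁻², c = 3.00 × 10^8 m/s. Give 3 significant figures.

One Planck time: t_P = √(ℏG/c⁵) = 5.37 × 10^-44 s.
4.20 × 10^3 × 5.37 × 10^-44 s = 2.25 × 10^-40 s

2.25 × 10^-40 s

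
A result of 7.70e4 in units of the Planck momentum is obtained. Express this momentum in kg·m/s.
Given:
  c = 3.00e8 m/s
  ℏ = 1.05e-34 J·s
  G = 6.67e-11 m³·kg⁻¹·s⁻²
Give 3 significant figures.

One Planck momentum: p_P = √(ℏc³/G) = 6.52 kg·m/s.
7.70e4 × 6.52 kg·m/s = 5.02e5 kg·m/s

5.02e5 kg·m/s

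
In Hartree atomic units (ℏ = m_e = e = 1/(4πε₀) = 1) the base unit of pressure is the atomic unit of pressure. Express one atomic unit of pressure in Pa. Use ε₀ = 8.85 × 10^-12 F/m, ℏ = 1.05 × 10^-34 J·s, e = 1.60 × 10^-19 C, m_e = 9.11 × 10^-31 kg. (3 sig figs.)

3.01 × 10^13 Pa

P_au = E_h/a₀³ = m_e⁴e¹⁰/((4πε₀)⁵ℏ⁸)
E_h = 4.38 × 10^-18 J
a₀ = 5.26 × 10^-11 m
E_h/a₀³ = 3.01 × 10^13 Pa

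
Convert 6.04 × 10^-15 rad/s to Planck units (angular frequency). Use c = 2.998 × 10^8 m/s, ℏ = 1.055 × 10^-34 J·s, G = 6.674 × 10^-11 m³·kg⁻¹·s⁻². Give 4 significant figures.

Planck angular frequency: ω_P = √(c⁵/(ℏG)) = 1.855 × 10^43 rad/s.
6.04 × 10^-15 / 1.855 × 10^43 = 3.257 × 10^-58

3.257 × 10^-58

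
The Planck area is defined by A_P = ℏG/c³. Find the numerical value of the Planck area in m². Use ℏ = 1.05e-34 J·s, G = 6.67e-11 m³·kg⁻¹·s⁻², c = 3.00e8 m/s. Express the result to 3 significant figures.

2.59e-70 m²

A_P = ℏG/c³
  = 7.00e-45 / 2.70e25
  = 2.59e-70 m²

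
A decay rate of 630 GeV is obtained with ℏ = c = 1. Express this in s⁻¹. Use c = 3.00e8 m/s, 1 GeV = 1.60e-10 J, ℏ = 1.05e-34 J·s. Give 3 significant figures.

9.60e26 s⁻¹

A rate is [E]/ℏ; divide by ℏ.
1 GeV → 1/ℏ × (1 GeV in J) = 1.52e24 s⁻¹.
Result: 630 × 1.52e24 = 9.60e26 s⁻¹.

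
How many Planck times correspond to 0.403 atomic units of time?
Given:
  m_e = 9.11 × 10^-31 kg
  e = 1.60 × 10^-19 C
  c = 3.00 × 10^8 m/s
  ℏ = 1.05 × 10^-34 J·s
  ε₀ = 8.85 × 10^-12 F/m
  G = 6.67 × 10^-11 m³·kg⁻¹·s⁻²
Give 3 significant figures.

1.80 × 10^26

atomic unit of time: τ_au = (4πε₀)²ℏ³/(m_e e⁴) = 2.40 × 10^-17 s
Planck time: t_P = √(ℏG/c⁵) = 5.37 × 10^-44 s
0.403 × 2.40 × 10^-17 / 5.37 × 10^-44 = 1.80 × 10^26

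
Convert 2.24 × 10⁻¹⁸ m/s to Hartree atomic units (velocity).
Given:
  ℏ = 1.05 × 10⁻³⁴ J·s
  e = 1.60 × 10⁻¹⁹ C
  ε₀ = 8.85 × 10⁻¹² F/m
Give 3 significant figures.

atomic unit of velocity: v_au = e²/(4πε₀ℏ) = 2.19 × 10⁶ m/s.
2.24 × 10⁻¹⁸ / 2.19 × 10⁶ = 1.02 × 10⁻²⁴

1.02 × 10⁻²⁴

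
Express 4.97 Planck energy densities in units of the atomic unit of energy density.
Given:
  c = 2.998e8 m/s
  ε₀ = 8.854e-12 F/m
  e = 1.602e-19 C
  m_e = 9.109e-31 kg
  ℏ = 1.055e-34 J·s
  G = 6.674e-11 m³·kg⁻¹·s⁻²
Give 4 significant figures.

7.860e100

Planck energy density: u_P = c⁷/(ℏG²) = 4.632e113 J/m³
atomic unit of energy density: u_au = E_h/a₀³ = m_e⁴e¹⁰/((4πε₀)⁵ℏ⁸) = 2.929e13 J/m³
4.97 × 4.632e113 / 2.929e13 = 7.860e100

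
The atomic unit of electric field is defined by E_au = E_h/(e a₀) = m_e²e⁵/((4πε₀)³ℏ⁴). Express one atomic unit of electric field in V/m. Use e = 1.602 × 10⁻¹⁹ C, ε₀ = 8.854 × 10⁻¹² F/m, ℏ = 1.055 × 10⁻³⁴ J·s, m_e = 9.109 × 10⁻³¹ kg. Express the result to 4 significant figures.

5.131 × 10¹¹ V/m

E_au = E_h/(e a₀) = m_e²e⁵/((4πε₀)³ℏ⁴)
E_h = 4.354 × 10⁻¹⁸ J
a₀ = 5.297 × 10⁻¹¹ m
E_h/(e·a₀) = 5.131 × 10¹¹ V/m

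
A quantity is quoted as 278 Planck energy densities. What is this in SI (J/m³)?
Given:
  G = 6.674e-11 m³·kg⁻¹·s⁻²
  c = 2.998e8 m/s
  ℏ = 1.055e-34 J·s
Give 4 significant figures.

One Planck energy density: u_P = c⁷/(ℏG²) = 4.632e113 J/m³.
278 × 4.632e113 J/m³ = 1.288e116 J/m³

1.288e116 J/m³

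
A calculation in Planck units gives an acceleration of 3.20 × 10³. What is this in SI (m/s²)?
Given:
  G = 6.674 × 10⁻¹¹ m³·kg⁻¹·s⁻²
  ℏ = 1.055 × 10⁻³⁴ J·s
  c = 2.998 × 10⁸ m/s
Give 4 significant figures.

One Planck acceleration: a_P = √(c⁷/(ℏG)) = 5.560 × 10⁵¹ m/s².
3.20 × 10³ × 5.560 × 10⁵¹ m/s² = 1.779 × 10⁵⁵ m/s²

1.779 × 10⁵⁵ m/s²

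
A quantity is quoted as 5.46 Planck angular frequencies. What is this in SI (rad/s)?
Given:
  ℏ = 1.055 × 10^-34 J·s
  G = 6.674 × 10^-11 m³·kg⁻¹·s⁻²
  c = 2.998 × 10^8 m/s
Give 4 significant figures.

One Planck angular frequency: ω_P = √(c⁵/(ℏG)) = 1.855 × 10^43 rad/s.
5.46 × 1.855 × 10^43 rad/s = 1.013 × 10^44 rad/s

1.013 × 10^44 rad/s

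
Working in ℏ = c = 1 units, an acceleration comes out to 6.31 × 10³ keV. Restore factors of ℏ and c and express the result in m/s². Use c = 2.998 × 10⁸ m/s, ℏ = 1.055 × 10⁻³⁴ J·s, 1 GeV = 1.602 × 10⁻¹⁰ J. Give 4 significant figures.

Acceleration is [L]/[T]² = c·[E]/ℏ.
1 GeV → c/ℏ × (1 GeV in J) = 4.552 × 10³² m/s².
Convert the energy scale: 6.31 × 10³ keV = 6.31 × 10⁻³ GeV.
Result: 6.31 × 10⁻³ × 4.552 × 10³² = 2.873 × 10³⁰ m/s².

2.873 × 10³⁰ m/s²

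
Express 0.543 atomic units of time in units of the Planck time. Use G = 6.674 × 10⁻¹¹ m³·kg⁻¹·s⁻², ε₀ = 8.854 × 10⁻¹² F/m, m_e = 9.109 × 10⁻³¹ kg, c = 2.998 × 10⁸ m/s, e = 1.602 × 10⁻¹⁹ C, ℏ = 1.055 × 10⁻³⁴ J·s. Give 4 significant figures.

2.440 × 10²⁶

atomic unit of time: τ_au = (4πε₀)²ℏ³/(m_e e⁴) = 2.423 × 10⁻¹⁷ s
Planck time: t_P = √(ℏG/c⁵) = 5.392 × 10⁻⁴⁴ s
0.543 × 2.423 × 10⁻¹⁷ / 5.392 × 10⁻⁴⁴ = 2.440 × 10²⁶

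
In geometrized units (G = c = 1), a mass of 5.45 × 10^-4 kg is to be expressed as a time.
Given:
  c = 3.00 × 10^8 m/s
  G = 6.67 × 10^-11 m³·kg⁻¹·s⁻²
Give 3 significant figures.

1.35 × 10^-39 s

Mass → time via G/c³.
5.45 × 10^-4 kg × (G/c³) = 1.35 × 10^-39 s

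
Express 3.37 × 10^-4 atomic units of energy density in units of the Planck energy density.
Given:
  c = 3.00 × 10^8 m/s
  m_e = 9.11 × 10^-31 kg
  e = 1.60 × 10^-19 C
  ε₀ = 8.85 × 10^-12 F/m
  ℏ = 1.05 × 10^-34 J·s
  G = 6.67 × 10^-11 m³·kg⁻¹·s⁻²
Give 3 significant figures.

2.17 × 10^-104

atomic unit of energy density: u_au = E_h/a₀³ = m_e⁴e¹⁰/((4πε₀)⁵ℏ⁸) = 3.01 × 10^13 J/m³
Planck energy density: u_P = c⁷/(ℏG²) = 4.68 × 10^113 J/m³
3.37 × 10^-4 × 3.01 × 10^13 / 4.68 × 10^113 = 2.17 × 10^-104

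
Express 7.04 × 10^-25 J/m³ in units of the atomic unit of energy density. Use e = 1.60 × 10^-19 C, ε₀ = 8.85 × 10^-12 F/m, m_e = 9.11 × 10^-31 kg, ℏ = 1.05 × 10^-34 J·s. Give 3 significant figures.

atomic unit of energy density: u_au = E_h/a₀³ = m_e⁴e¹⁰/((4πε₀)⁵ℏ⁸) = 3.01 × 10^13 J/m³.
7.04 × 10^-25 / 3.01 × 10^13 = 2.34 × 10^-38

2.34 × 10^-38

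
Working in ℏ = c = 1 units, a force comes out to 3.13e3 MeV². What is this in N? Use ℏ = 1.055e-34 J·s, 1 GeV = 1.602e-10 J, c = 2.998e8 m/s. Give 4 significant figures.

Force is [E]/[L] = [E]²/(ℏc); restore (ℏc)⁻¹.
1 GeV² → 1/(ℏc) × (1 GeV in J)² = 8.114e5 N.
Convert the energy scale: 3.13e3 MeV² = 3.13e-3 GeV².
Result: 3.13e-3 × 8.114e5 = 2.540e3 N.

2.540e3 N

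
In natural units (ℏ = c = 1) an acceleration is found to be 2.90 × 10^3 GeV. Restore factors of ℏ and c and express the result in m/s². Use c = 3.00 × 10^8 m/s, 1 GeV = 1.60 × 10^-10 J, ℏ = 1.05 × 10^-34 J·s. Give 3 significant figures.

1.33 × 10^36 m/s²

Acceleration is [L]/[T]² = c·[E]/ℏ.
1 GeV → c/ℏ × (1 GeV in J) = 4.57 × 10^32 m/s².
Result: 2.90 × 10^3 × 4.57 × 10^32 = 1.33 × 10^36 m/s².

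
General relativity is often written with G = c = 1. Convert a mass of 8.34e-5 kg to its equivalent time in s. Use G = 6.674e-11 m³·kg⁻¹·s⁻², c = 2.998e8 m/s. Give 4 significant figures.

Mass → time via G/c³.
8.34e-5 kg × (G/c³) = 2.066e-40 s

2.066e-40 s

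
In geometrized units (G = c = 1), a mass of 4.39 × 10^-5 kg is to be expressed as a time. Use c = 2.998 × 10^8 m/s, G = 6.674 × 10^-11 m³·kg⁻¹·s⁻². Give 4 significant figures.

Mass → time via G/c³.
4.39 × 10^-5 kg × (G/c³) = 1.087 × 10^-40 s

1.087 × 10^-40 s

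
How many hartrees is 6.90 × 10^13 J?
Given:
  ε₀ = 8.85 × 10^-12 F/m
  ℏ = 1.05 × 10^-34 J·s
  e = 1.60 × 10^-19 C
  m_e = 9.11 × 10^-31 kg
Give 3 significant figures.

1.58 × 10^31

hartree: E_h = m_e e⁴/(4πε₀ℏ)² = 4.38 × 10^-18 J.
6.90 × 10^13 / 4.38 × 10^-18 = 1.58 × 10^31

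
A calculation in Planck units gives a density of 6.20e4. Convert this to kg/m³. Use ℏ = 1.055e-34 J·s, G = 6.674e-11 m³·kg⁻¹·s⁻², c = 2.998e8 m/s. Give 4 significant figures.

3.195e101 kg/m³

One Planck density: ρ_P = c⁵/(ℏG²) = 5.154e96 kg/m³.
6.20e4 × 5.154e96 kg/m³ = 3.195e101 kg/m³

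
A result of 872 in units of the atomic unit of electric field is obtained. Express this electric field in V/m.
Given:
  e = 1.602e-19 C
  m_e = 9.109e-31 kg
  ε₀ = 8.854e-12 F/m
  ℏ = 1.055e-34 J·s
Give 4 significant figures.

4.474e14 V/m

One atomic unit of electric field: E_au = E_h/(e a₀) = m_e²e⁵/((4πε₀)³ℏ⁴) = 5.131e11 V/m.
872 × 5.131e11 V/m = 4.474e14 V/m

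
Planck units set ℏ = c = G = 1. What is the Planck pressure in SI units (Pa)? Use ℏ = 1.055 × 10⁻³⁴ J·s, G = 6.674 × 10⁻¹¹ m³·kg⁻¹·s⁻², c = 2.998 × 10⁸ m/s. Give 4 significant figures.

Dimensional analysis gives p_P = c⁷/(ℏG²).
  = 2.177 × 10⁵⁹ / 4.699 × 10⁻⁵⁵
  = 4.632 × 10¹¹³ Pa

4.632 × 10¹¹³ Pa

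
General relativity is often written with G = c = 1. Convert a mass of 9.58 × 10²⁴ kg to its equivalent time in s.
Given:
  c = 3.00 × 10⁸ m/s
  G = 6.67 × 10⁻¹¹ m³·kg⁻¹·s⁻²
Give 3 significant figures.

2.37 × 10⁻¹¹ s

Mass → time via G/c³.
9.58 × 10²⁴ kg × (G/c³) = 2.37 × 10⁻¹¹ s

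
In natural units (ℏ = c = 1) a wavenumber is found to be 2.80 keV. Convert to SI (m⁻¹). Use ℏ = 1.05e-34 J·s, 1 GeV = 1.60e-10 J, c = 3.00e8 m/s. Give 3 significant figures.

1.42e10 m⁻¹

Inverse length is [E]/(ℏc).
1 GeV → 1/(ℏc) × (1 GeV in J) = 5.08e15 m⁻¹.
Convert the energy scale: 2.80 keV = 2.80e-6 GeV.
Result: 2.80e-6 × 5.08e15 = 1.42e10 m⁻¹.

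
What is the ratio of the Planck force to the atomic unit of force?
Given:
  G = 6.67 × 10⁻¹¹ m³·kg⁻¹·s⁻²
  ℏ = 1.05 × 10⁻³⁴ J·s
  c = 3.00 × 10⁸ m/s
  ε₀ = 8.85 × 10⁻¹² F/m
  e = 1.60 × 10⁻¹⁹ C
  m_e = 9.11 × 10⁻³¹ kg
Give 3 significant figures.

Planck force: F_P = c⁴/G = 1.21 × 10⁴⁴ N
atomic unit of force: F_au = E_h/a₀ = m_e²e⁶/((4πε₀)³ℏ⁴) = 8.33 × 10⁻⁸ N
ratio = 1.21 × 10⁴⁴ / 8.33 × 10⁻⁸ = 1.46 × 10⁵¹

1.46 × 10⁵¹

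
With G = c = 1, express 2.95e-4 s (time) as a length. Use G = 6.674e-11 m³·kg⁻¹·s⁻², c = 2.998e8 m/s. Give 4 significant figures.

Time → length via c.
2.95e-4 s × (c) = 8.844e4 m

8.844e4 m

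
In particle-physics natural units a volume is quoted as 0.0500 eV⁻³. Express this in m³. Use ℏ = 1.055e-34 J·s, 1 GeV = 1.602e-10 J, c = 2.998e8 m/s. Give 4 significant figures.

Volume is [L]³ = [E]⁻³·(ℏc)³.
1 GeV⁻³ → (ℏc)³ × (1 GeV in J)⁻³ = 7.696e-48 m³.
Convert the energy scale: 0.0500 eV⁻³ = 5.00e25 GeV⁻³.
Result: 5.00e25 × 7.696e-48 = 3.848e-22 m³.

3.848e-22 m³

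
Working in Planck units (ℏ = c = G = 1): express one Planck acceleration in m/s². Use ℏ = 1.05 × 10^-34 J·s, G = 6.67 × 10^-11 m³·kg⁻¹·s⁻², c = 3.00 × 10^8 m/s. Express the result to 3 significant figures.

5.59 × 10^51 m/s²

Dimensional analysis gives a_P = √(c⁷/(ℏG)).
  = √(3.12 × 10^103)
  = 5.59 × 10^51 m/s²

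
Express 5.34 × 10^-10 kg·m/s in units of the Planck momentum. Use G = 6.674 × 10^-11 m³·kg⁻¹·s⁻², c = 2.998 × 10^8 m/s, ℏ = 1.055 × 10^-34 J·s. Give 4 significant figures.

Planck momentum: p_P = √(ℏc³/G) = 6.527 kg·m/s.
5.34 × 10^-10 / 6.527 = 8.182 × 10^-11

8.182 × 10^-11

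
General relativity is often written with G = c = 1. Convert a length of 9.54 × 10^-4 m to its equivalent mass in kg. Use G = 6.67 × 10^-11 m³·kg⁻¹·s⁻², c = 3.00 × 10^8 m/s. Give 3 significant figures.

1.29 × 10^24 kg

Length → mass via c²/G.
9.54 × 10^-4 m × (c²/G) = 1.29 × 10^24 kg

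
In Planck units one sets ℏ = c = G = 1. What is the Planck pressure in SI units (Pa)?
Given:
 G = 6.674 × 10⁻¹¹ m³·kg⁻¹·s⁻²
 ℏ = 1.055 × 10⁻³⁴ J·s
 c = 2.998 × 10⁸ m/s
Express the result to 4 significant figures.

4.632 × 10¹¹³ Pa

p_P = c⁷/(ℏG²)
  = 2.177 × 10⁵⁹ / 4.699 × 10⁻⁵⁵
  = 4.632 × 10¹¹³ Pa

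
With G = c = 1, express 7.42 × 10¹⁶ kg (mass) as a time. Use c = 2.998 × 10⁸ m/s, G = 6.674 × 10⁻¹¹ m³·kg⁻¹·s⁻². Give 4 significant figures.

Mass → time via G/c³.
7.42 × 10¹⁶ kg × (G/c³) = 1.838 × 10⁻¹⁹ s

1.838 × 10⁻¹⁹ s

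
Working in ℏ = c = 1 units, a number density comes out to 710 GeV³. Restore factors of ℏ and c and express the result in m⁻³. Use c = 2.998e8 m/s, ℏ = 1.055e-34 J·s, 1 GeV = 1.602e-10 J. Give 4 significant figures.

Number density is [L]⁻³ = [E]³/(ℏc)³.
1 GeV³ → 1/(ℏc)³ × (1 GeV in J)³ = 1.299e47 m⁻³.
Result: 710 × 1.299e47 = 9.226e49 m⁻³.

9.226e49 m⁻³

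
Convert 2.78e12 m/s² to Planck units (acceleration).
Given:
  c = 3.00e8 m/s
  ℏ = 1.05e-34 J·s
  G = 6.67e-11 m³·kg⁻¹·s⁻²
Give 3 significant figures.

4.97e-40

Planck acceleration: a_P = √(c⁷/(ℏG)) = 5.59e51 m/s².
2.78e12 / 5.59e51 = 4.97e-40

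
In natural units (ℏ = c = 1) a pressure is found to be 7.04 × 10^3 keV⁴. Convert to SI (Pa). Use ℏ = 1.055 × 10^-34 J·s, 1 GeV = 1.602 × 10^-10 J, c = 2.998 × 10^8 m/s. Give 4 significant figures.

Pressure is [E]/[L]³ = [E]⁴/(ℏc)³.
1 GeV⁴ → 1/(ℏc)³ × (1 GeV in J)⁴ = 2.082 × 10^37 Pa.
Convert the energy scale: 7.04 × 10^3 keV⁴ = 7.04 × 10^-21 GeV⁴.
Result: 7.04 × 10^-21 × 2.082 × 10^37 = 1.465 × 10^17 Pa.

1.465 × 10^17 Pa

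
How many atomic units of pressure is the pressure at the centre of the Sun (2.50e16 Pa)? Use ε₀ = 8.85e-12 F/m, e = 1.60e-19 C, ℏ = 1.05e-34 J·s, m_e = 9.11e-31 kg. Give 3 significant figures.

830

atomic unit of pressure: P_au = E_h/a₀³ = m_e⁴e¹⁰/((4πε₀)⁵ℏ⁸) = 3.01e13 Pa.
2.50e16 / 3.01e13 = 830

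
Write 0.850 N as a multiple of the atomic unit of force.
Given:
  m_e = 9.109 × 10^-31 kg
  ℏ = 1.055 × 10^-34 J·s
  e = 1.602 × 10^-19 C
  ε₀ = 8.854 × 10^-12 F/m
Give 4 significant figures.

atomic unit of force: F_au = E_h/a₀ = m_e²e⁶/((4πε₀)³ℏ⁴) = 8.220 × 10^-8 N.
0.850 / 8.220 × 10^-8 = 1.034 × 10^7

1.034 × 10^7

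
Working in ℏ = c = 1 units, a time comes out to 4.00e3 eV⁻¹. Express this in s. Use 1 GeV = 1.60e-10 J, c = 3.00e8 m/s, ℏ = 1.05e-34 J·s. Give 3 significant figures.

2.62e-12 s

A time is [E]⁻¹ in ℏ=c=1; restore one factor of ℏ.
1 GeV⁻¹ → ℏ × (1 GeV in J)⁻¹ = 6.56e-25 s.
Convert the energy scale: 4.00e3 eV⁻¹ = 4.00e12 GeV⁻¹.
Result: 4.00e12 × 6.56e-25 = 2.62e-12 s.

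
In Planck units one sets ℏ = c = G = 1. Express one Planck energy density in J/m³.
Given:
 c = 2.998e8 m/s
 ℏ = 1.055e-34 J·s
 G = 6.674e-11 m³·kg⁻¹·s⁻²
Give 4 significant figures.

u_P = c⁷/(ℏG²)
  = 2.177e59 / 4.699e-55
  = 4.632e113 J/m³

4.632e113 J/m³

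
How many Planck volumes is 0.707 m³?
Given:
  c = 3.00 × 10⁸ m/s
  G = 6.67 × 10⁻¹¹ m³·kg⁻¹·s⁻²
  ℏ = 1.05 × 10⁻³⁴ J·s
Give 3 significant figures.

Planck volume: V_P = (ℏG/c³)^(3/2) = 4.18 × 10⁻¹⁰⁵ m³.
0.707 / 4.18 × 10⁻¹⁰⁵ = 1.69 × 10¹⁰⁴

1.69 × 10¹⁰⁴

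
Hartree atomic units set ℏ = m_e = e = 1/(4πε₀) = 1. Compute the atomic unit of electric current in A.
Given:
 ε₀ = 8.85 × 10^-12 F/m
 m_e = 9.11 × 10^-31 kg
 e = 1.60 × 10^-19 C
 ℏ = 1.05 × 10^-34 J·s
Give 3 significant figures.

From ℏ = m_e = e = 1/(4πε₀) = 1 the current scale is I_au = e E_h/ℏ = m_e e⁵/((4πε₀)²ℏ³).
E_h = 4.38 × 10^-18 J
e·E_h/ℏ = 6.67 × 10^-3 A

6.67 × 10^-3 A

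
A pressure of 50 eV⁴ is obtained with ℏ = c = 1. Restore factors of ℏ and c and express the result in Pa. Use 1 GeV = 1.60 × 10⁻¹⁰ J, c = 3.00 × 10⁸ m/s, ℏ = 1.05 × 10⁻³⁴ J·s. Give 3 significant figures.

Pressure is [E]/[L]³ = [E]⁴/(ℏc)³.
1 GeV⁴ → 1/(ℏc)³ × (1 GeV in J)⁴ = 2.10 × 10³⁷ Pa.
Convert the energy scale: 50 eV⁴ = 5.00 × 10⁻³⁵ GeV⁴.
Result: 5.00 × 10⁻³⁵ × 2.10 × 10³⁷ = 1.05 × 10³ Pa.

1.05 × 10³ Pa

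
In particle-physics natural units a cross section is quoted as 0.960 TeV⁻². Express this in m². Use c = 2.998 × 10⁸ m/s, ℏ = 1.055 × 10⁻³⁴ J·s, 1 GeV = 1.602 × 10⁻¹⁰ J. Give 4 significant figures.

3.742 × 10⁻³⁸ m²

Area is [L]² = [E]⁻²·(ℏc)²; restore (ℏc)².
1 GeV⁻² → (ℏc)² × (1 GeV in J)⁻² = 3.898 × 10⁻³² m².
Convert the energy scale: 0.960 TeV⁻² = 9.60 × 10⁻⁷ GeV⁻².
Result: 9.60 × 10⁻⁷ × 3.898 × 10⁻³² = 3.742 × 10⁻³⁸ m².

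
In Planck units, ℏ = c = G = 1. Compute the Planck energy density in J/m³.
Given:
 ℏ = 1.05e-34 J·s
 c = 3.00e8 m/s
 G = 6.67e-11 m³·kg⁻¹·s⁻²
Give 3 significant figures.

4.68e113 J/m³

From ℏ = c = G = 1 the energy density scale is u_P = c⁷/(ℏG²).
  = 2.19e59 / 4.67e-55
  = 4.68e113 J/m³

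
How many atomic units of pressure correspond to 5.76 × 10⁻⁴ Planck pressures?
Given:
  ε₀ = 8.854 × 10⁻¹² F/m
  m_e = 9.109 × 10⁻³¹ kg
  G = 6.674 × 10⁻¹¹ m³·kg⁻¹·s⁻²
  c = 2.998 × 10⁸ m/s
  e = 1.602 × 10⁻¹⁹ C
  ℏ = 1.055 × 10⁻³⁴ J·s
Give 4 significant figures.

Planck pressure: p_P = c⁷/(ℏG²) = 4.632 × 10¹¹³ Pa
atomic unit of pressure: P_au = E_h/a₀³ = m_e⁴e¹⁰/((4πε₀)⁵ℏ⁸) = 2.929 × 10¹³ Pa
5.76 × 10⁻⁴ × 4.632 × 10¹¹³ / 2.929 × 10¹³ = 9.109 × 10⁹⁶

9.109 × 10⁹⁶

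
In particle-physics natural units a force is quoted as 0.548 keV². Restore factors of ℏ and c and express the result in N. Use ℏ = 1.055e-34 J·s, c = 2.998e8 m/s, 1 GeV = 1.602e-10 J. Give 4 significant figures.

Force is [E]/[L] = [E]²/(ℏc); restore (ℏc)⁻¹.
1 GeV² → 1/(ℏc) × (1 GeV in J)² = 8.114e5 N.
Convert the energy scale: 0.548 keV² = 5.48e-13 GeV².
Result: 5.48e-13 × 8.114e5 = 4.447e-7 N.

4.447e-7 N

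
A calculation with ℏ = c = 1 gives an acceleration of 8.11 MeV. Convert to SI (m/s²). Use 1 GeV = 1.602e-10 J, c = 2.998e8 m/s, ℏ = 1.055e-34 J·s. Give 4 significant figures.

3.692e30 m/s²

Acceleration is [L]/[T]² = c·[E]/ℏ.
1 GeV → c/ℏ × (1 GeV in J) = 4.552e32 m/s².
Convert the energy scale: 8.11 MeV = 8.11e-3 GeV.
Result: 8.11e-3 × 4.552e32 = 3.692e30 m/s².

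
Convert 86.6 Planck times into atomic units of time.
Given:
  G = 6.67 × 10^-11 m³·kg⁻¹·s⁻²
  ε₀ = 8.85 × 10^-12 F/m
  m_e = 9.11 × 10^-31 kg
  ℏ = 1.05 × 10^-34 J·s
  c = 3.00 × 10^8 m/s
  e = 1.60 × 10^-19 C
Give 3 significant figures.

1.94 × 10^-25

Planck time: t_P = √(ℏG/c⁵) = 5.37 × 10^-44 s
atomic unit of time: τ_au = (4πε₀)²ℏ³/(m_e e⁴) = 2.40 × 10^-17 s
86.6 × 5.37 × 10^-44 / 2.40 × 10^-17 = 1.94 × 10^-25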